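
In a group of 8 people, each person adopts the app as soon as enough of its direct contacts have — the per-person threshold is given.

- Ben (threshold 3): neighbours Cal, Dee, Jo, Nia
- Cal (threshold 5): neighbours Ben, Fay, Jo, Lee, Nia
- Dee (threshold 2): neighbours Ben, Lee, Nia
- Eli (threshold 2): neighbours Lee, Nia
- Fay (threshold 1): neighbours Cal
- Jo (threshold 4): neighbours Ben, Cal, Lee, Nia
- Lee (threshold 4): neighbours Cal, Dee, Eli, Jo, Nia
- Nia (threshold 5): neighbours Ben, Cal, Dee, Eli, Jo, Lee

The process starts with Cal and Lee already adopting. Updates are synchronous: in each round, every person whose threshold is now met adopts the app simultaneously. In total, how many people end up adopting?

3

Round 1 — Cal, Lee adopt the app (initial).
Round 2 — checking thresholds:
  Ben: 1 of 4 neighbours < 3, below threshold.
  Dee: 1 of 3 neighbours < 2, below threshold.
  Eli: 1 of 2 neighbours < 2, below threshold.
  Fay: 1 of 1 neighbours ≥ 1, adopts the app.
  Jo: 2 of 4 neighbours < 4, below threshold.
  Nia: 2 of 6 neighbours < 5, below threshold.
Round 3 — no new adoptions; cascade stops.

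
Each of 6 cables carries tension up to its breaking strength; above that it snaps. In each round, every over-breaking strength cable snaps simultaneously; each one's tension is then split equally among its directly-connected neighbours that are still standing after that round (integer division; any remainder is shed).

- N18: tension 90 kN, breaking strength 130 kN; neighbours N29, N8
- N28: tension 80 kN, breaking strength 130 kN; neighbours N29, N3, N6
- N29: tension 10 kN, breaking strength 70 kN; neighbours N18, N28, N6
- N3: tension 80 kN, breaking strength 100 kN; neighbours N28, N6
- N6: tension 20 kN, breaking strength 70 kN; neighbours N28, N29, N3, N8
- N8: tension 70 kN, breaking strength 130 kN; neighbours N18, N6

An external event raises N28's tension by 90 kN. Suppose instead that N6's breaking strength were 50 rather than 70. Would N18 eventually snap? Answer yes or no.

yes

With N6's breaking strength at 50:
Round 1 — N28 at 170 > 130. N28 snaps.
  N28 sheds 170 kN to N29, N3, N6: 56 each (2 lost).
    N29: 10+56 = 66 ≤ 70
    N3: 80+56 = 136 > 100
    N6: 20+56 = 76 > 50
Round 2 — N3, N6 snap.
  N3 sheds 136 kN: no online neighbours, lost.
  N6 sheds 76 kN to N29, N8: 38 each.
    N29: 66+38 = 104 > 70
    N8: 70+38 = 108 ≤ 130
Round 3 — N29 snaps.
  N29 sheds 104 kN to N18: 104 each.
    N18: 90+104 = 194 > 130
Round 4 — N18 snaps.
  N18 sheds 194 kN to N8: 194 each.
    N8: 108+194 = 302 > 130
Round 5 — N8 snaps.
  N8 sheds 302 kN: no online neighbours, lost.
No further breaks.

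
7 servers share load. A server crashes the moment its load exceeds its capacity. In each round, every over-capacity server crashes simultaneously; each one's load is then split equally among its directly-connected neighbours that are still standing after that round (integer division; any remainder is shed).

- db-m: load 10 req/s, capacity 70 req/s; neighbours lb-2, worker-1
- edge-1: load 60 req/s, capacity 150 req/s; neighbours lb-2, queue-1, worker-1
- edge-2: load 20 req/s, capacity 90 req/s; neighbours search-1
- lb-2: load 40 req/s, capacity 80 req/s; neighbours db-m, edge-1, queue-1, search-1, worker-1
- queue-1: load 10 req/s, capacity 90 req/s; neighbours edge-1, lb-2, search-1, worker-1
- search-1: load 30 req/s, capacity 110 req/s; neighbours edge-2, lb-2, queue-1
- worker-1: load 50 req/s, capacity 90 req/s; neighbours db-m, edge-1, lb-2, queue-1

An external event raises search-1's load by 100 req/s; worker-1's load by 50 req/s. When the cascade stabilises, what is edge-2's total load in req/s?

Round 1 — search-1 at 130 > 110; worker-1 at 100 > 90. search-1, worker-1 crash.
  search-1 sheds 130 req/s to edge-2, lb-2, queue-1: 43 each (1 lost).
    edge-2: 20+43 = 63 ≤ 90
    lb-2: 40+43 = 83 > 80
    queue-1: 10+43 = 53 ≤ 90
  worker-1 sheds 100 req/s to db-m, edge-1, lb-2, queue-1: 25 each.
    db-m: 10+25 = 35 ≤ 70
    edge-1: 60+25 = 85 ≤ 150
    lb-2: 83+25 = 108 > 80
    queue-1: 53+25 = 78 ≤ 90
Round 2 — lb-2 crashes.
  lb-2 sheds 108 req/s to db-m, edge-1, queue-1: 36 each.
    db-m: 35+36 = 71 > 70
    edge-1: 85+36 = 121 ≤ 150
    queue-1: 78+36 = 114 > 90
Round 3 — db-m, queue-1 crash.
  db-m sheds 71 req/s: no online neighbours, lost.
  queue-1 sheds 114 req/s to edge-1: 114 each.
    edge-1: 121+114 = 235 > 150
Round 4 — edge-1 crashes.
  edge-1 sheds 235 req/s: no online neighbours, lost.
No further crashes.

63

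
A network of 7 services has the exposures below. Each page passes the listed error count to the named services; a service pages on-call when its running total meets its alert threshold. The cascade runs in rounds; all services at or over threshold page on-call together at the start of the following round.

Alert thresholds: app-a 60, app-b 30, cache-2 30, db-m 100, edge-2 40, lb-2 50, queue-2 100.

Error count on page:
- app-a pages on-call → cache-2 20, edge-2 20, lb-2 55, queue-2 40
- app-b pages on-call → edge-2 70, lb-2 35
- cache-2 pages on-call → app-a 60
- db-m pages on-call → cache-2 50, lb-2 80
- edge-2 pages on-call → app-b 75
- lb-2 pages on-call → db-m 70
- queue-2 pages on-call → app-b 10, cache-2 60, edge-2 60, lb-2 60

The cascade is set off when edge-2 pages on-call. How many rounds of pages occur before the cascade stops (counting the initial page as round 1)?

2

Round 1 — edge-2 pages on-call (initial).
  app-b: +75 → 75 ≥ 30
Round 2 — app-b pages on-call.
  lb-2: +35 → 35 < 50
No further pages.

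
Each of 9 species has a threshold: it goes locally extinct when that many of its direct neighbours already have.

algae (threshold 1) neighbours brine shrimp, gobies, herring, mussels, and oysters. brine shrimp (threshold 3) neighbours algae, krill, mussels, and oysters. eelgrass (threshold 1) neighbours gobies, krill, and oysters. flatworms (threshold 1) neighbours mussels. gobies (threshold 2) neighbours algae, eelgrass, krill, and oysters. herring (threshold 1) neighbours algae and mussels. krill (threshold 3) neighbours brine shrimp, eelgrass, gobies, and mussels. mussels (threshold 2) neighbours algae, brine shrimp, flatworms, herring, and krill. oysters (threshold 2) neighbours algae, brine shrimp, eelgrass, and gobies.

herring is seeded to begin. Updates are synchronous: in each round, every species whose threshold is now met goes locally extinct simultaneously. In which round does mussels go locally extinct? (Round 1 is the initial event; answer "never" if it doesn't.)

Round 1 — herring goes locally extinct (initial).
Round 2 — checking thresholds:
  algae: 1 of 5 neighbours ≥ 1, goes locally extinct.
  mussels: 1 of 5 neighbours < 2, holds.
Round 3 — checking thresholds:
  brine shrimp: 1 of 4 neighbours < 3, holds.
  gobies: 1 of 4 neighbours < 2, holds.
  mussels: 2 of 5 neighbours ≥ 2, goes locally extinct.
  oysters: 1 of 4 neighbours < 2, holds.
Round 4 — checking thresholds:
  brine shrimp: 2 of 4 neighbours < 3, holds.
  flatworms: 1 of 1 neighbours ≥ 1, goes locally extinct.
  gobies: 1 of 4 neighbours < 2, holds.
  krill: 1 of 4 neighbours < 3, holds.
  oysters: 1 of 4 neighbours < 2, holds.
Round 5 — no new extinctions; cascade stops.

3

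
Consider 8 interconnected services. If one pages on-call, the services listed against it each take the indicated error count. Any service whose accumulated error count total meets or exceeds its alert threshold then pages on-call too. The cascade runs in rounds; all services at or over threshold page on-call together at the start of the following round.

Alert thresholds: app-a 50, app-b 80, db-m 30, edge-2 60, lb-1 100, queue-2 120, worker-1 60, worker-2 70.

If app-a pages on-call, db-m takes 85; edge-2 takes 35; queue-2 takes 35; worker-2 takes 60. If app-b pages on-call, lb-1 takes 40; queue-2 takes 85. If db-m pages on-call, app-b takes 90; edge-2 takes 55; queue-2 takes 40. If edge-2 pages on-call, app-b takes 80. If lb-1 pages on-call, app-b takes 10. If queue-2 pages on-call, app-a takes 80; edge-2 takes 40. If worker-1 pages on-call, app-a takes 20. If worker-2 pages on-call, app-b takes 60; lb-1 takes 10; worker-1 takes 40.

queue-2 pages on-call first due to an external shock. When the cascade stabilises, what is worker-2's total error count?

60

Round 1 — queue-2 pages on-call (initial).
  app-a: +80 → 80 ≥ 50
  edge-2: +40 → 40 < 60
Round 2 — app-a pages on-call.
  db-m: +85 → 85 ≥ 30
  edge-2: +35 → 75 ≥ 60
  worker-2: +60 → 60 < 70
Round 3 — db-m, edge-2 page on-call.
  app-b: +90+80 → 170 ≥ 80
Round 4 — app-b pages on-call.
  lb-1: +40 → 40 < 100
No further pages.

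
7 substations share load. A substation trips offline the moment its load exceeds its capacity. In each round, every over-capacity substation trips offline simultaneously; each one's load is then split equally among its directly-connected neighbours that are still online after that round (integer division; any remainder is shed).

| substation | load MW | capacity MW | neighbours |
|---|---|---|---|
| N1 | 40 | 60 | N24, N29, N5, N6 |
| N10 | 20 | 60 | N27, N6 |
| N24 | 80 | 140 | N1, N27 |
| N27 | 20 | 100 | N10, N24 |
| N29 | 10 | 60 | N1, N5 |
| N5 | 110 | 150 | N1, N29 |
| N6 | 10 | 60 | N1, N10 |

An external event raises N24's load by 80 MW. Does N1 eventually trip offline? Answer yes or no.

Round 1 — N24 at 160 > 140. N24 trips offline.
  N24 sheds 160 MW to N1, N27: 80 each.
    N1: 40+80 = 120 > 60
    N27: 20+80 = 100 ≤ 100
Round 2 — N1 trips offline.
  N1 sheds 120 MW to N29, N5, N6: 40 each.
    N29: 10+40 = 50 ≤ 60
    N5: 110+40 = 150 ≤ 150
    N6: 10+40 = 50 ≤ 60
No further trips.

yes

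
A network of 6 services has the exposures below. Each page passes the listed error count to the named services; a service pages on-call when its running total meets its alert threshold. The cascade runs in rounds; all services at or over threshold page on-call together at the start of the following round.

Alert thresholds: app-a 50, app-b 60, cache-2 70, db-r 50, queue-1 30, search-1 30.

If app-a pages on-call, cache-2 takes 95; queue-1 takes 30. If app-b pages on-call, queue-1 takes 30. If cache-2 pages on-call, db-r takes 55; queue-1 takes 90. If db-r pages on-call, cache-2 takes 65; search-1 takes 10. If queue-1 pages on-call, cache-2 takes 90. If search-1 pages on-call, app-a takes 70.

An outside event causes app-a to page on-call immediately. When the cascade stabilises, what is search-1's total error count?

Round 1 — app-a pages on-call (initial).
  cache-2: +95 → 95 ≥ 70
  queue-1: +30 → 30 ≥ 30
Round 2 — cache-2, queue-1 page on-call.
  db-r: +55 → 55 ≥ 50
Round 3 — db-r pages on-call.
  search-1: +10 → 10 < 30
No further pages.

10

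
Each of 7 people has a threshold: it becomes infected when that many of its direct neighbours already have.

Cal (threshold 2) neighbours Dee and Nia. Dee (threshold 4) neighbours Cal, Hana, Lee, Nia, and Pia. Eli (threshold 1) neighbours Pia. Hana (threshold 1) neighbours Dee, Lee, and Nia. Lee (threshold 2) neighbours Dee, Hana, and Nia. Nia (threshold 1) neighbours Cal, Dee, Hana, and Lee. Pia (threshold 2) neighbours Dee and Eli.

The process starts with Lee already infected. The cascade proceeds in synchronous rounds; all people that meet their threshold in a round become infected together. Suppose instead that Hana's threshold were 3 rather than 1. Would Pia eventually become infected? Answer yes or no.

no

With Hana's threshold at 3:
Round 1 — Lee becomes infected (initial).
Round 2 — checking thresholds:
  Dee: 1 of 5 neighbours < 4, below threshold.
  Hana: 1 of 3 neighbours < 3, below threshold.
  Nia: 1 of 4 neighbours ≥ 1, becomes infected.
Round 3 — no new infections; cascade stops.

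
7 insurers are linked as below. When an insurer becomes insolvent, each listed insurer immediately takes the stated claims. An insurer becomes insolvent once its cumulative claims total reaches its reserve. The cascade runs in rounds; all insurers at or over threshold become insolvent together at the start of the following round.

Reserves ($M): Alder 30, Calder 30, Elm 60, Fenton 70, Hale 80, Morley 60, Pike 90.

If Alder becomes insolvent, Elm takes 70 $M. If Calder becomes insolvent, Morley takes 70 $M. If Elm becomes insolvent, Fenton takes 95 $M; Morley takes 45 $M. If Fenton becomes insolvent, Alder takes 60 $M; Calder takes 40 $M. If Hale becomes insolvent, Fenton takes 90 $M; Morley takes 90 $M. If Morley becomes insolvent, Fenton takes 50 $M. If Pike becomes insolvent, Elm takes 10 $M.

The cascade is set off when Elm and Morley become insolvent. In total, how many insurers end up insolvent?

5

Round 1 — Elm, Morley become insolvent (initial).
  Fenton: +95+50 → 145 ≥ 70
Round 2 — Fenton becomes insolvent.
  Alder: +60 → 60 ≥ 30
  Calder: +40 → 40 ≥ 30
Round 3 — Alder, Calder become insolvent.
No further insolvencies.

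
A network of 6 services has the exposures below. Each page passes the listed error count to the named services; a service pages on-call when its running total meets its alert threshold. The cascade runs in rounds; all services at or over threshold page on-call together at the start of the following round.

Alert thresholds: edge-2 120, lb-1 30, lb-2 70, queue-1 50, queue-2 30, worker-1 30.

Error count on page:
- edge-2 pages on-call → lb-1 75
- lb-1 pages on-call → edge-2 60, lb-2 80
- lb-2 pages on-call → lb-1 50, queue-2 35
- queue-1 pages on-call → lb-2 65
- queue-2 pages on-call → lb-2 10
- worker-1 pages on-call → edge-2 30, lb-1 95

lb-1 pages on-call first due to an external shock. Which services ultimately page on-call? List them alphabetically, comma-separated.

lb-1, lb-2, queue-2

Round 1 — lb-1 pages on-call (initial).
  edge-2: +60 → 60 < 120
  lb-2: +80 → 80 ≥ 70
Round 2 — lb-2 pages on-call.
  queue-2: +35 → 35 ≥ 30
Round 3 — queue-2 pages on-call.
No further pages.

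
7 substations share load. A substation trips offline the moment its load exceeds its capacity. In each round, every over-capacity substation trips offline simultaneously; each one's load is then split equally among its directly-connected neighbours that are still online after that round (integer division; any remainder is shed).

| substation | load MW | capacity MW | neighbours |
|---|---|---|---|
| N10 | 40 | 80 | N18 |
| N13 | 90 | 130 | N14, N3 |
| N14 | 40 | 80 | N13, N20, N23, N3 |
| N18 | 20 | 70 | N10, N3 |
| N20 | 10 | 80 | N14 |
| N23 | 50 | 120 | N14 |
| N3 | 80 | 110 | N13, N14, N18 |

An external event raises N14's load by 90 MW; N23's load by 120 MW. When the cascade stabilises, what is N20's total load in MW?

53

Round 1 — N14 at 130 > 80; N23 at 170 > 120. N14, N23 trip offline.
  N14 sheds 130 MW to N13, N20, N3: 43 each (1 lost).
    N13: 90+43 = 133 > 130
    N20: 10+43 = 53 ≤ 80
    N3: 80+43 = 123 > 110
  N23 sheds 170 MW: no online neighbours, lost.
Round 2 — N13, N3 trip offline.
  N13 sheds 133 MW: no online neighbours, lost.
  N3 sheds 123 MW to N18: 123 each.
    N18: 20+123 = 143 > 70
Round 3 — N18 trips offline.
  N18 sheds 143 MW to N10: 143 each.
    N10: 40+143 = 183 > 80
Round 4 — N10 trips offline.
  N10 sheds 183 MW: no online neighbours, lost.
No further trips.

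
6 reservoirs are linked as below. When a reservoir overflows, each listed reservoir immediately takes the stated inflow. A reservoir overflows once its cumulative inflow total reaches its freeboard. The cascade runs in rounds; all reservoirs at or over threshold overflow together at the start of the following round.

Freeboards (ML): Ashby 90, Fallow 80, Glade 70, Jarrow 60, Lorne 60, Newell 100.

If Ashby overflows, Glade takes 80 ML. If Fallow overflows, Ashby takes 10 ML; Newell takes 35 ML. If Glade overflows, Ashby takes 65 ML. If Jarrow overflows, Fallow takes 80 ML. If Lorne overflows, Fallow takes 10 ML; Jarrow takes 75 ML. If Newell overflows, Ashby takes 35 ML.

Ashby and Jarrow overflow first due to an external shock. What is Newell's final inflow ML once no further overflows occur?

35

Round 1 — Ashby, Jarrow overflow (initial).
  Fallow: +80 → 80 ≥ 80
  Glade: +80 → 80 ≥ 70
Round 2 — Fallow, Glade overflow.
  Newell: +35 → 35 < 100
No further overflows.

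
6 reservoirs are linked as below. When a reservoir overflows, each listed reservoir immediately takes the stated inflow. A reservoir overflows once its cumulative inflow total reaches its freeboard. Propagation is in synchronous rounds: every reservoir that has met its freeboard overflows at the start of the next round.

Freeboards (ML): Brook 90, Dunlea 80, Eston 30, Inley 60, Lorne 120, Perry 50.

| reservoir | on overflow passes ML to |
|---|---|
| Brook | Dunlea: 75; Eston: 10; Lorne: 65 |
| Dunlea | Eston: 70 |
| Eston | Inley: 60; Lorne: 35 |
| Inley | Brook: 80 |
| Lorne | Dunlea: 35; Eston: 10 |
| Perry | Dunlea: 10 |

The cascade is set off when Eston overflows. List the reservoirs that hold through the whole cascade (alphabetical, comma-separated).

Round 1 — Eston overflows (initial).
  Inley: +60 → 60 ≥ 60
  Lorne: +35 → 35 < 120
Round 2 — Inley overflows.
  Brook: +80 → 80 < 90
No further overflows.

Brook, Dunlea, Lorne, Perry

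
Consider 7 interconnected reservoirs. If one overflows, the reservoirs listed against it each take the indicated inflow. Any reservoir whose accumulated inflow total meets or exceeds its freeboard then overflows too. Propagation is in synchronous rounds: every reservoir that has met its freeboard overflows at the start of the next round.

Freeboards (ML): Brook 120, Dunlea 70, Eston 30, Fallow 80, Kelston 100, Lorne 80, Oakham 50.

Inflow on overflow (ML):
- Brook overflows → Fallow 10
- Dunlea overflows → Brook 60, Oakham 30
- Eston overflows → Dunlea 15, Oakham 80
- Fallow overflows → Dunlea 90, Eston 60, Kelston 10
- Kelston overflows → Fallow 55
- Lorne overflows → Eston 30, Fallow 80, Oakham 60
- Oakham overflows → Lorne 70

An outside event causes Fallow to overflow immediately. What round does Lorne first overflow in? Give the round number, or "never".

never

Round 1 — Fallow overflows (initial).
  Dunlea: +90 → 90 ≥ 70
  Eston: +60 → 60 ≥ 30
  Kelston: +10 → 10 < 100
Round 2 — Dunlea, Eston overflow.
  Brook: +60 → 60 < 120
  Oakham: +30+80 → 110 ≥ 50
Round 3 — Oakham overflows.
  Lorne: +70 → 70 < 80
No further overflows.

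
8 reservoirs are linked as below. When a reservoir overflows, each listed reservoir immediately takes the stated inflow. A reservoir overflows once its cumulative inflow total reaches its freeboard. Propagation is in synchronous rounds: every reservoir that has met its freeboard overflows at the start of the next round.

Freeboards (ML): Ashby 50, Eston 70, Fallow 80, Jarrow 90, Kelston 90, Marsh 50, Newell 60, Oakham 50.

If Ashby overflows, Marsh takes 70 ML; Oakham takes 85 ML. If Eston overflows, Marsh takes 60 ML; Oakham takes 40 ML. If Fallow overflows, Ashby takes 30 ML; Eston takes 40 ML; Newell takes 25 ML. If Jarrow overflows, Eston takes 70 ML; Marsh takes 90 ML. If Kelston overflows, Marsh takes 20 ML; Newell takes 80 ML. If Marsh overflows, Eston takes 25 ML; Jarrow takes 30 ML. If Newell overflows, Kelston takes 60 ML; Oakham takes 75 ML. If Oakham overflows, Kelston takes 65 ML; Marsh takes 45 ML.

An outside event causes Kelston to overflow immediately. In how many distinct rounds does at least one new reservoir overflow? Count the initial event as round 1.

Round 1 — Kelston overflows (initial).
  Marsh: +20 → 20 < 50
  Newell: +80 → 80 ≥ 60
Round 2 — Newell overflows.
  Oakham: +75 → 75 ≥ 50
Round 3 — Oakham overflows.
  Marsh: +45 → 65 ≥ 50
Round 4 — Marsh overflows.
  Eston: +25 → 25 < 70
  Jarrow: +30 → 30 < 90
No further overflows.

4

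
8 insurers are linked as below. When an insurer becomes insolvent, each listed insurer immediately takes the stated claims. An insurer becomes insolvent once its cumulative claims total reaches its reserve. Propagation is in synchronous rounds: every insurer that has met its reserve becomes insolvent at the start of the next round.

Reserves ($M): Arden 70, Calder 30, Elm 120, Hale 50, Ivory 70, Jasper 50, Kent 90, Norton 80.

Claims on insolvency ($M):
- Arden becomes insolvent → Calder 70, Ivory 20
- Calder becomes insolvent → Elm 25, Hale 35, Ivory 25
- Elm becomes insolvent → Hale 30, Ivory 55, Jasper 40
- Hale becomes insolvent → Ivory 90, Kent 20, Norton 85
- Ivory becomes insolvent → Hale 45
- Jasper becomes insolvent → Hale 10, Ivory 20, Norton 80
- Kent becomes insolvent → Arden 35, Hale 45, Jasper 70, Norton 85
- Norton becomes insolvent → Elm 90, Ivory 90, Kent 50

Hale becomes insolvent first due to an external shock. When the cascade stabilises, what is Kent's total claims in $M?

Round 1 — Hale becomes insolvent (initial).
  Ivory: +90 → 90 ≥ 70
  Kent: +20 → 20 < 90
  Norton: +85 → 85 ≥ 80
Round 2 — Ivory, Norton become insolvent.
  Elm: +90 → 90 < 120
  Kent: +50 → 70 < 90
No further insolvencies.

70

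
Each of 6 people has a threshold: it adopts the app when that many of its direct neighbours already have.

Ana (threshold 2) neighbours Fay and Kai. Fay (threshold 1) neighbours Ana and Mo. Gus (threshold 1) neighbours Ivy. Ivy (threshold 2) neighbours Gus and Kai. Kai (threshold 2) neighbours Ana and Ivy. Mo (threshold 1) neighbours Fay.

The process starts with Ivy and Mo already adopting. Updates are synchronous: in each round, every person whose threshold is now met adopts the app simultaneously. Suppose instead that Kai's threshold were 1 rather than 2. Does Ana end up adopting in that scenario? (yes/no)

yes

With Kai's threshold at 1:
Round 1 — Ivy, Mo adopt the app (initial).
Round 2 — checking thresholds:
  Fay: 1 of 2 neighbours ≥ 1, adopts the app.
  Gus: 1 of 1 neighbours ≥ 1, adopts the app.
  Kai: 1 of 2 neighbours ≥ 1, adopts the app.
Round 3 — checking thresholds:
  Ana: 2 of 2 neighbours ≥ 2, adopts the app.
Round 4 — no new adoptions; cascade stops.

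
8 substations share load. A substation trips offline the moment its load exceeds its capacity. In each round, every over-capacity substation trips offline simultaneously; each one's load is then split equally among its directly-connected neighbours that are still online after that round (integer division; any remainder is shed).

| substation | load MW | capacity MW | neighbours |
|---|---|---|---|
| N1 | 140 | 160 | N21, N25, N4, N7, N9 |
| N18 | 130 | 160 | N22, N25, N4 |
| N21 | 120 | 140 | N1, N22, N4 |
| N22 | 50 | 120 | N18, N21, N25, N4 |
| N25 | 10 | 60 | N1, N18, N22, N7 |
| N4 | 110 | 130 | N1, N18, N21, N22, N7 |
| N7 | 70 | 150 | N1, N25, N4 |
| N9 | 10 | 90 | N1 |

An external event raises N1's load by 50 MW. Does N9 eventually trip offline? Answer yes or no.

no

Round 1 — N1 at 190 > 160. N1 trips offline.
  N1 sheds 190 MW to N21, N25, N4, N7, N9: 38 each.
    N21: 120+38 = 158 > 140
    N25: 10+38 = 48 ≤ 60
    N4: 110+38 = 148 > 130
    N7: 70+38 = 108 ≤ 150
    N9: 10+38 = 48 ≤ 90
Round 2 — N21, N4 trip offline.
  N21 sheds 158 MW to N22: 158 each.
    N22: 50+158 = 208 > 120
  N4 sheds 148 MW to N18, N22, N7: 49 each (1 lost).
    N18: 130+49 = 179 > 160
    N22: 208+49 = 257 > 120
    N7: 108+49 = 157 > 150
Round 3 — N18, N22, N7 trip offline.
  N18 sheds 179 MW to N25: 179 each.
    N25: 48+179 = 227 > 60
  N22 sheds 257 MW to N25: 257 each.
    N25: 227+257 = 484 > 60
  N7 sheds 157 MW to N25: 157 each.
    N25: 484+157 = 641 > 60
Round 4 — N25 trips offline.
  N25 sheds 641 MW: no online neighbours, lost.
No further trips.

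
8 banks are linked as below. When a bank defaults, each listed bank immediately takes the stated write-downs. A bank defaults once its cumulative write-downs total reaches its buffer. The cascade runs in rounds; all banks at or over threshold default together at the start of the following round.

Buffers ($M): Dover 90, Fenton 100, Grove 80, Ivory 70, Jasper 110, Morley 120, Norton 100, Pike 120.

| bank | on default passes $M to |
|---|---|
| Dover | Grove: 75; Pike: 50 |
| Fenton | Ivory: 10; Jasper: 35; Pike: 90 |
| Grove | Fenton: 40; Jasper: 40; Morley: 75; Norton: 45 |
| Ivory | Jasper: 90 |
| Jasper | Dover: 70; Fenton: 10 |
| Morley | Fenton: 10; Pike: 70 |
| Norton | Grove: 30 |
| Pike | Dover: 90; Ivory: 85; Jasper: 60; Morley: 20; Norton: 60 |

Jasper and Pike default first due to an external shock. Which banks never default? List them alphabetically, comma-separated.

Round 1 — Jasper, Pike default (initial).
  Dover: +70+90 → 160 ≥ 90
  Fenton: +10 → 10 < 100
  Ivory: +85 → 85 ≥ 70
  Morley: +20 → 20 < 120
  Norton: +60 → 60 < 100
Round 2 — Dover, Ivory default.
  Grove: +75 → 75 < 80
No further defaults.

Fenton, Grove, Morley, Norton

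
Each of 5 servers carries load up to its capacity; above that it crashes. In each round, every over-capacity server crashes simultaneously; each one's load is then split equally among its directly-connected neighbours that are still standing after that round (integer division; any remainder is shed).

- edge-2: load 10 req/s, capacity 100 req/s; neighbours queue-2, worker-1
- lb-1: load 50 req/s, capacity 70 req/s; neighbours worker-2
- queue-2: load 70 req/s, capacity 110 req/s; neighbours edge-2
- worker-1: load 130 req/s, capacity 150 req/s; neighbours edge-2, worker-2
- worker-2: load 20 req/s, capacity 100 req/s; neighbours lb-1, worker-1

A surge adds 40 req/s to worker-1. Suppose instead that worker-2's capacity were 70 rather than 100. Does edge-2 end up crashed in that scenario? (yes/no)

With worker-2's capacity at 70:
Round 1 — worker-1 at 170 > 150. worker-1 crashes.
  worker-1 sheds 170 req/s to edge-2, worker-2: 85 each.
    edge-2: 10+85 = 95 ≤ 100
    worker-2: 20+85 = 105 > 70
Round 2 — worker-2 crashes.
  worker-2 sheds 105 req/s to lb-1: 105 each.
    lb-1: 50+105 = 155 > 70
Round 3 — lb-1 crashes.
  lb-1 sheds 155 req/s: no online neighbours, lost.
No further crashes.

no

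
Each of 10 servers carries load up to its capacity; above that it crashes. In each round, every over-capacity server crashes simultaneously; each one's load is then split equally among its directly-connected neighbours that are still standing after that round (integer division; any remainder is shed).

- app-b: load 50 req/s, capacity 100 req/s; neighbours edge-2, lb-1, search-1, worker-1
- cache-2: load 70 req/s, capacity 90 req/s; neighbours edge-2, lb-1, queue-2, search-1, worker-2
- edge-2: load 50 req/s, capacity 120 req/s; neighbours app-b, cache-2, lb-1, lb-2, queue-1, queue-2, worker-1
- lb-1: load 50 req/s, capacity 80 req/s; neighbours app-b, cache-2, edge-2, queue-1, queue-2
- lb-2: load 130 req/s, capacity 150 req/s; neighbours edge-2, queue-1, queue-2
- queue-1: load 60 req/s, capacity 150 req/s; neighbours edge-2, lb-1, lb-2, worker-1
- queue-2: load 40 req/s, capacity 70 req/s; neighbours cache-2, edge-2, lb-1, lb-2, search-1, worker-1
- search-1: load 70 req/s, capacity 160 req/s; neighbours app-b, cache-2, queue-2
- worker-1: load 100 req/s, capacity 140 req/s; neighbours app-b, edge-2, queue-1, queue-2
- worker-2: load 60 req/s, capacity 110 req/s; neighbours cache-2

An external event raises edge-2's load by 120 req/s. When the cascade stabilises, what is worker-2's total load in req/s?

83

Round 1 — edge-2 at 170 > 120. edge-2 crashes.
  edge-2 sheds 170 req/s to app-b, cache-2, lb-1, lb-2, queue-1, queue-2, worker-1: 24 each (2 lost).
    app-b: 50+24 = 74 ≤ 100
    cache-2: 70+24 = 94 > 90
    lb-1: 50+24 = 74 ≤ 80
    lb-2: 130+24 = 154 > 150
    queue-1: 60+24 = 84 ≤ 150
    queue-2: 40+24 = 64 ≤ 70
    worker-1: 100+24 = 124 ≤ 140
Round 2 — cache-2, lb-2 crash.
  cache-2 sheds 94 req/s to lb-1, queue-2, search-1, worker-2: 23 each (2 lost).
    lb-1: 74+23 = 97 > 80
    queue-2: 64+23 = 87 > 70
    search-1: 70+23 = 93 ≤ 160
    worker-2: 60+23 = 83 ≤ 110
  lb-2 sheds 154 req/s to queue-1, queue-2: 77 each.
    queue-1: 84+77 = 161 > 150
    queue-2: 87+77 = 164 > 70
Round 3 — lb-1, queue-1, queue-2 crash.
  lb-1 sheds 97 req/s to app-b: 97 each.
    app-b: 74+97 = 171 > 100
  queue-1 sheds 161 req/s to worker-1: 161 each.
    worker-1: 124+161 = 285 > 140
  queue-2 sheds 164 req/s to search-1, worker-1: 82 each.
    search-1: 93+82 = 175 > 160
    worker-1: 285+82 = 367 > 140
Round 4 — app-b, search-1, worker-1 crash.
  app-b sheds 171 req/s: no online neighbours, lost.
  search-1 sheds 175 req/s: no online neighbours, lost.
  worker-1 sheds 367 req/s: no online neighbours, lost.
No further crashes.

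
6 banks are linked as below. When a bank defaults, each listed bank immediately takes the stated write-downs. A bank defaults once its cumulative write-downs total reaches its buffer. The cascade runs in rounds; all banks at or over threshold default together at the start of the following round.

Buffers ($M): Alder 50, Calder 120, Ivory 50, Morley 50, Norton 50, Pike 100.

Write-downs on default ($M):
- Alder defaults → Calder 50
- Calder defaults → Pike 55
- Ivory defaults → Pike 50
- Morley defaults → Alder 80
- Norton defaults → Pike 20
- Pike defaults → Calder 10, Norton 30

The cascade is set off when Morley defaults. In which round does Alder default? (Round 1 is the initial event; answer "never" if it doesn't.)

2

Round 1 — Morley defaults (initial).
  Alder: +80 → 80 ≥ 50
Round 2 — Alder defaults.
  Calder: +50 → 50 < 120
No further defaults.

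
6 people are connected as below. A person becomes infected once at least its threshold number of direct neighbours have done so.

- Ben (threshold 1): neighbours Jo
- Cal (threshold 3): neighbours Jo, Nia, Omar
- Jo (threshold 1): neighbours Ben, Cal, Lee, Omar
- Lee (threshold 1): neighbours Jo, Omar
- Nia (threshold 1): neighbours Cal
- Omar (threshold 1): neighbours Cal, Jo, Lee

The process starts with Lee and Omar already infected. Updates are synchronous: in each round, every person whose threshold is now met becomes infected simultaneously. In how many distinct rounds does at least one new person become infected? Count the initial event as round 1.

3

Round 1 — Lee, Omar become infected (initial).
Round 2 — checking thresholds:
  Cal: 1 of 3 neighbours < 3, holds.
  Jo: 2 of 4 neighbours ≥ 1, becomes infected.
Round 3 — checking thresholds:
  Ben: 1 of 1 neighbours ≥ 1, becomes infected.
  Cal: 2 of 3 neighbours < 3, holds.
Round 4 — no new infections; cascade stops.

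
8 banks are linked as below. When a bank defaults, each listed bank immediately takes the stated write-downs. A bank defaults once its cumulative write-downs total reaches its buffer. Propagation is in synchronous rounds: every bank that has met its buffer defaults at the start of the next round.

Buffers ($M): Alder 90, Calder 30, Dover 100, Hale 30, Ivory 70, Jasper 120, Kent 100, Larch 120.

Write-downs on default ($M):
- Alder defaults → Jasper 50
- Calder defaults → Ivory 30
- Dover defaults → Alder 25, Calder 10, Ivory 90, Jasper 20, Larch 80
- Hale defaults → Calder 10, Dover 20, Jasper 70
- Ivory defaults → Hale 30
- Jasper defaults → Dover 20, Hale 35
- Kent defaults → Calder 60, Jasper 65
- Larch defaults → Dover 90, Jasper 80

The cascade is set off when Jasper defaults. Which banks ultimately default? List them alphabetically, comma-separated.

Round 1 — Jasper defaults (initial).
  Dover: +20 → 20 < 100
  Hale: +35 → 35 ≥ 30
Round 2 — Hale defaults.
  Calder: +10 → 10 < 30
  Dover: +20 → 40 < 100
No further defaults.

Hale, Jasper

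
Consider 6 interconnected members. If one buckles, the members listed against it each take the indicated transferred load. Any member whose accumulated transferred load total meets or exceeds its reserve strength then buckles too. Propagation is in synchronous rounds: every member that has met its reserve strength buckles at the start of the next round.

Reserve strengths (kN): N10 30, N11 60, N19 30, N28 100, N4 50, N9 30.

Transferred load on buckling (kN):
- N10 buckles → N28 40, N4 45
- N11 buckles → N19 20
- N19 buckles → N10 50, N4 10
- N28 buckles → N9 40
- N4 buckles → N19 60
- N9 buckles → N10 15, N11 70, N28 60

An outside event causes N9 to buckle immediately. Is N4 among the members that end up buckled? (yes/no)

no

Round 1 — N9 buckles (initial).
  N10: +15 → 15 < 30
  N11: +70 → 70 ≥ 60
  N28: +60 → 60 < 100
Round 2 — N11 buckles.
  N19: +20 → 20 < 30
No further bucklings.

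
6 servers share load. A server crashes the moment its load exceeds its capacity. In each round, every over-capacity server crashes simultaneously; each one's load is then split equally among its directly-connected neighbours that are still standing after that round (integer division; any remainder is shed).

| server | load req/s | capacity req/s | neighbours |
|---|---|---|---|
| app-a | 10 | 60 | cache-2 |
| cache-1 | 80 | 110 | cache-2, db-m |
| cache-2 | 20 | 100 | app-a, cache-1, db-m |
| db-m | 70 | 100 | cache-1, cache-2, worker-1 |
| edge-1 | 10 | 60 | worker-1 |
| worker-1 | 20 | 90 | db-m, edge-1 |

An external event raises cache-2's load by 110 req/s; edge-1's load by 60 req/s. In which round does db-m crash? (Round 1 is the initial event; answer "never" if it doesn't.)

2

Round 1 — cache-2 at 130 > 100; edge-1 at 70 > 60. cache-2, edge-1 crash.
  cache-2 sheds 130 req/s to app-a, cache-1, db-m: 43 each (1 lost).
    app-a: 10+43 = 53 ≤ 60
    cache-1: 80+43 = 123 > 110
    db-m: 70+43 = 113 > 100
  edge-1 sheds 70 req/s to worker-1: 70 each.
    worker-1: 20+70 = 90 ≤ 90
Round 2 — cache-1, db-m crash.
  cache-1 sheds 123 req/s: no online neighbours, lost.
  db-m sheds 113 req/s to worker-1: 113 each.
    worker-1: 90+113 = 203 > 90
Round 3 — worker-1 crashes.
  worker-1 sheds 203 req/s: no online neighbours, lost.
No further crashes.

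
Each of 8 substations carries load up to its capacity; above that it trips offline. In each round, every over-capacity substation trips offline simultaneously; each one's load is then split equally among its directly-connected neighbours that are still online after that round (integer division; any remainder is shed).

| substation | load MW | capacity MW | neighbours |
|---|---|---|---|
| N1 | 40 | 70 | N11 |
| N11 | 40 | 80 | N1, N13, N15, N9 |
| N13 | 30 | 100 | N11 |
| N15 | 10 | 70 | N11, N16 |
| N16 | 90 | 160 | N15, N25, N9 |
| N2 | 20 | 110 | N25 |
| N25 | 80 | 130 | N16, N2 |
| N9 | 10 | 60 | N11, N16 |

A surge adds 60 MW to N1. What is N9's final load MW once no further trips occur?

56

Round 1 — N1 at 100 > 70. N1 trips offline.
  N1 sheds 100 MW to N11: 100 each.
    N11: 40+100 = 140 > 80
Round 2 — N11 trips offline.
  N11 sheds 140 MW to N13, N15, N9: 46 each (2 lost).
    N13: 30+46 = 76 ≤ 100
    N15: 10+46 = 56 ≤ 70
    N9: 10+46 = 56 ≤ 60
No further trips.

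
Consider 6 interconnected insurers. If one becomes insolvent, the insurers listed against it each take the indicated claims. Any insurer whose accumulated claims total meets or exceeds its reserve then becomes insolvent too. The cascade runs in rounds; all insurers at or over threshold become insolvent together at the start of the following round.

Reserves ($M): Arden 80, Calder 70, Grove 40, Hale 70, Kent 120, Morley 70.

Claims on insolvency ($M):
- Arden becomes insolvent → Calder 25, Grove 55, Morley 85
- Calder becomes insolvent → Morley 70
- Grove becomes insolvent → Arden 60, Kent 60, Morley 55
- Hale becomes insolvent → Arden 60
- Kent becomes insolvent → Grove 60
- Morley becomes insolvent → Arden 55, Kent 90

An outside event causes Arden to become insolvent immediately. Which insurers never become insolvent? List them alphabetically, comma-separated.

Calder, Hale

Round 1 — Arden becomes insolvent (initial).
  Calder: +25 → 25 < 70
  Grove: +55 → 55 ≥ 40
  Morley: +85 → 85 ≥ 70
Round 2 — Grove, Morley become insolvent.
  Kent: +60+90 → 150 ≥ 120
Round 3 — Kent becomes insolvent.
No further insolvencies.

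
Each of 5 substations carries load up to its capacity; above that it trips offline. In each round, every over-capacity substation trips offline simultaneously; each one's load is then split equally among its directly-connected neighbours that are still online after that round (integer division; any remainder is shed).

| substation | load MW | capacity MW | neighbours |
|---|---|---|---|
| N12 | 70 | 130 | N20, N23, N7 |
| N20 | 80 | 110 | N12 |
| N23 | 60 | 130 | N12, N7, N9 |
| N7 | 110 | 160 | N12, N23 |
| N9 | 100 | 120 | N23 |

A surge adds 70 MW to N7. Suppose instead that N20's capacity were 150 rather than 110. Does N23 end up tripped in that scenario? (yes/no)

With N20's capacity at 150:
Round 1 — N7 at 180 > 160. N7 trips offline.
  N7 sheds 180 MW to N12, N23: 90 each.
    N12: 70+90 = 160 > 130
    N23: 60+90 = 150 > 130
Round 2 — N12, N23 trip offline.
  N12 sheds 160 MW to N20: 160 each.
    N20: 80+160 = 240 > 150
  N23 sheds 150 MW to N9: 150 each.
    N9: 100+150 = 250 > 120
Round 3 — N20, N9 trip offline.
  N20 sheds 240 MW: no online neighbours, lost.
  N9 sheds 250 MW: no online neighbours, lost.
No further trips.

yes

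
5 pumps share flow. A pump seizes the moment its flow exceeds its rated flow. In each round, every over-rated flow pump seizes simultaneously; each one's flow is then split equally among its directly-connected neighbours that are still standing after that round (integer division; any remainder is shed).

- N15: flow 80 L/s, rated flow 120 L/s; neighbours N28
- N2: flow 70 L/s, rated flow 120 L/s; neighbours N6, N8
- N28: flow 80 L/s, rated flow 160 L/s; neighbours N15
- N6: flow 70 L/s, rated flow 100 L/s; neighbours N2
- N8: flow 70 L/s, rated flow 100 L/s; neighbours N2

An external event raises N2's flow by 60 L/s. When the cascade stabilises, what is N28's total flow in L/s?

80

Round 1 — N2 at 130 > 120. N2 seizes.
  N2 sheds 130 L/s to N6, N8: 65 each.
    N6: 70+65 = 135 > 100
    N8: 70+65 = 135 > 100
Round 2 — N6, N8 seize.
  N6 sheds 135 L/s: no online neighbours, lost.
  N8 sheds 135 L/s: no online neighbours, lost.
No further seizures.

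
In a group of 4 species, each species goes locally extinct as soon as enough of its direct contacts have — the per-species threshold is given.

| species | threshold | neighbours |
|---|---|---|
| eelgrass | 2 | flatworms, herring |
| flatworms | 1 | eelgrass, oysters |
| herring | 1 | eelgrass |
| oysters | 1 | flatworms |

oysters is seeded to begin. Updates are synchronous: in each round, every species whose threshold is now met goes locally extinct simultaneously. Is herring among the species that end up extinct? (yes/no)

Round 1 — oysters goes locally extinct (initial).
Round 2 — checking thresholds:
  flatworms: 1 of 2 neighbours ≥ 1, goes locally extinct.
Round 3 — no new extinctions; cascade stops.

no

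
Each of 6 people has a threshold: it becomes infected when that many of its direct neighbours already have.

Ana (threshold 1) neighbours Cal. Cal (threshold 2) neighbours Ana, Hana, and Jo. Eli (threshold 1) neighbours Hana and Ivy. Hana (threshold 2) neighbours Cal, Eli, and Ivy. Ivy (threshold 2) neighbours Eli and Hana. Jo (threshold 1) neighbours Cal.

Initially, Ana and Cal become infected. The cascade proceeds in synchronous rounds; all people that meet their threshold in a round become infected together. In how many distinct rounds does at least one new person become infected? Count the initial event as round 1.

Round 1 — Ana, Cal become infected (initial).
Round 2 — checking thresholds:
  Hana: 1 of 3 neighbours < 2, below threshold.
  Jo: 1 of 1 neighbours ≥ 1, becomes infected.
Round 3 — no new infections; cascade stops.

2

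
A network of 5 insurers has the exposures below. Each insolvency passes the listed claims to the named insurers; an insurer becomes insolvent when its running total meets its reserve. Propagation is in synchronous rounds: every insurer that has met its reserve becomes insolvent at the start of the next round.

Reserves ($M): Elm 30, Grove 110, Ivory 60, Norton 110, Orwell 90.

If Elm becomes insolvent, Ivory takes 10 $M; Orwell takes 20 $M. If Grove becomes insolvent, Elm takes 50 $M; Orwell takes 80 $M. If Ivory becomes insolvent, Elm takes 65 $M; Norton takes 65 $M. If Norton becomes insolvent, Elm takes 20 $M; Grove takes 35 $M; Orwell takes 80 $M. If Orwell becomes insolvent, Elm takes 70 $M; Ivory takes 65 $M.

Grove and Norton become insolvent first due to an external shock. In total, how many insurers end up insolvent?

Round 1 — Grove, Norton become insolvent (initial).
  Elm: +50+20 → 70 ≥ 30
  Orwell: +80+80 → 160 ≥ 90
Round 2 — Elm, Orwell become insolvent.
  Ivory: +10+65 → 75 ≥ 60
Round 3 — Ivory becomes insolvent.
No further insolvencies.

5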